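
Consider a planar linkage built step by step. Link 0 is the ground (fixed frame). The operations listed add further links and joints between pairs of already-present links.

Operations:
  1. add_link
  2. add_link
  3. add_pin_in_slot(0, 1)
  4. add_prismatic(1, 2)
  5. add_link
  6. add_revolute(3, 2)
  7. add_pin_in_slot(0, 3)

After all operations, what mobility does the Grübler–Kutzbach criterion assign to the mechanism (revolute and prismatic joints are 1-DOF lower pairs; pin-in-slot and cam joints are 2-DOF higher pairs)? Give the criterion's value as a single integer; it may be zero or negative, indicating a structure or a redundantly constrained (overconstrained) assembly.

[1;0;0] (link 0 is ground)
L+ [2;0;0]
L+ [3;0;0]
PS(0,1)∈J2 [3;0;1]
P(1,2)∈J1 [3;1;1]
L+ [4;1;1]
R(3,2)∈J1 [4;2;1]
PS(0,3)∈J2 [4;2;2]
mobility = 9 − 4 − 2 = 3

M = 3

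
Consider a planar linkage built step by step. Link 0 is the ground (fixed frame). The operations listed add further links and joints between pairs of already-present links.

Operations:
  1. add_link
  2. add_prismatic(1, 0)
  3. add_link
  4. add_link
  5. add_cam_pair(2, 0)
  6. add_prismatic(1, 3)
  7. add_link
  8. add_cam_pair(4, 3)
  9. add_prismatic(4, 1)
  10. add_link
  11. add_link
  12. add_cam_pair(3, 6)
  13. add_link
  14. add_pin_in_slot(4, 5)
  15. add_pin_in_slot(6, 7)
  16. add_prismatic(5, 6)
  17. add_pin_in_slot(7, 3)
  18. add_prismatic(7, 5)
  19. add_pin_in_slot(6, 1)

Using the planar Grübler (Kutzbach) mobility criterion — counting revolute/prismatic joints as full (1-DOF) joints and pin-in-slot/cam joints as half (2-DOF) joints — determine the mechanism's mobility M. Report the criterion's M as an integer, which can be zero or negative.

[1;0;0] (link 0 is ground)
L+ [2;0;0]
P(1,0)∈J1 [2;1;0]
L+ [3;1;0]
L+ [4;1;0]
C(2,0)∈J2 [4;1;1]
P(1,3)∈J1 [4;2;1]
L+ [5;2;1]
C(4,3)∈J2 [5;2;2]
P(4,1)∈J1 [5;3;2]
L+ [6;3;2]
L+ [7;3;2]
C(3,6)∈J2 [7;3;3]
L+ [8;3;3]
PS(4,5)∈J2 [8;3;4]
PS(6,7)∈J2 [8;3;5]
P(5,6)∈J1 [8;4;5]
PS(7,3)∈J2 [8;4;6]
P(7,5)∈J1 [8;5;6]
PS(6,1)∈J2 [8;5;7]
mobility = 21 − 10 − 7 = 4

M = 4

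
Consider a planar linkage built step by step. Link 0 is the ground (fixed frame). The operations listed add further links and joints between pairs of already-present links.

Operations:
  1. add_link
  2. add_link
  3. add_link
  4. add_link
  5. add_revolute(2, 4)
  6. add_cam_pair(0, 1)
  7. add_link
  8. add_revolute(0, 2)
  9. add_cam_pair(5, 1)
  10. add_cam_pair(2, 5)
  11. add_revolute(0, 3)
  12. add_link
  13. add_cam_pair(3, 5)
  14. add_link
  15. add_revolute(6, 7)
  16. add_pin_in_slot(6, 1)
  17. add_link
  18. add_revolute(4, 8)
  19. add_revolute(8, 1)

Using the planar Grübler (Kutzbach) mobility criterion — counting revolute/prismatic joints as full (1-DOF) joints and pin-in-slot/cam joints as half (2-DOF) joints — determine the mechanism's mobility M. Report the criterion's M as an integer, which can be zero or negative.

M = 7

link 0 = ground. State L|J1|J2 = 1|0|0
+link1  2|0|0
+link2  3|0|0
+link3  4|0|0
+link4  5|0|0
R(2,4) f=1→J1  5|1|0
C(0,1) f=2→J2  5|1|1
+link5  6|1|1
R(0,2) f=1→J1  6|2|1
C(5,1) f=2→J2  6|2|2
C(2,5) f=2→J2  6|2|3
R(0,3) f=1→J1  6|3|3
+link6  7|3|3
C(3,5) f=2→J2  7|3|4
+link7  8|3|4
R(6,7) f=1→J1  8|4|4
PS(6,1) f=2→J2  8|4|5
+link8  9|4|5
R(4,8) f=1→J1  9|5|5
R(8,1) f=1→J1  9|6|5
M = 3(9−1)−2·6−5 = 24−12−5 = 7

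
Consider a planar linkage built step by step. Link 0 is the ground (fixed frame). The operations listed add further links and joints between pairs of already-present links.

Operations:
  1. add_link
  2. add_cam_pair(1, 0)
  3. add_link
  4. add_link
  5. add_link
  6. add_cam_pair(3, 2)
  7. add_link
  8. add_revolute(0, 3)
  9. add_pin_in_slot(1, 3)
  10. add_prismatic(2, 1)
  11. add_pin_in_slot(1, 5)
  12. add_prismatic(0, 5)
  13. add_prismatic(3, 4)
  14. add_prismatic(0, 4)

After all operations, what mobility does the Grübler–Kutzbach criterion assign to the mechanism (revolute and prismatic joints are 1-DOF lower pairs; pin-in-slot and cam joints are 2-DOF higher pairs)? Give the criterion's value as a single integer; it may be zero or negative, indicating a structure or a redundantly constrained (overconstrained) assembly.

L=1 J1=0 J2=0
add link → L=2 J1=0 J2=0
C@1,0 dof=2 J2 → L=2 J1=0 J2=1
add link → L=3 J1=0 J2=1
add link → L=4 J1=0 J2=1
add link → L=5 J1=0 J2=1
C@3,2 dof=2 J2 → L=5 J1=0 J2=2
add link → L=6 J1=0 J2=2
R@0,3 dof=1 J1 → L=6 J1=1 J2=2
PS@1,3 dof=2 J2 → L=6 J1=1 J2=3
P@2,1 dof=1 J1 → L=6 J1=2 J2=3
PS@1,5 dof=2 J2 → L=6 J1=2 J2=4
P@0,5 dof=1 J1 → L=6 J1=3 J2=4
P@3,4 dof=1 J1 → L=6 J1=4 J2=4
P@0,4 dof=1 J1 → L=6 J1=5 J2=4
M=3(L−1)−2J1−J2=3·5−2·5−4=1

M = 1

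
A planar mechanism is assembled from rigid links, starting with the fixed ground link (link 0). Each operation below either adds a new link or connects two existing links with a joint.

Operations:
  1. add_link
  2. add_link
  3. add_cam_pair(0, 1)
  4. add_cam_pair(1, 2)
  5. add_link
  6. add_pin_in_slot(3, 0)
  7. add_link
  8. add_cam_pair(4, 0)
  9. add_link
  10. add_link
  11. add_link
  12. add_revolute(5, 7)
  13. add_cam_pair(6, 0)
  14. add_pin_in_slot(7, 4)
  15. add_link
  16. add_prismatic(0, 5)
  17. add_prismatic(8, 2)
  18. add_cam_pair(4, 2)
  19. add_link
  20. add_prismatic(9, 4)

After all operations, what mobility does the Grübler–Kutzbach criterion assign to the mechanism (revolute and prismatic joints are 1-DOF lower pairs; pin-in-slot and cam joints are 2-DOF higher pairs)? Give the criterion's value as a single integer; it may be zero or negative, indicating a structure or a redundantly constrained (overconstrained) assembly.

M = 12

ground; <1,0,0>
#1 <2,0,0>
#2 <3,0,0>
C:0↔1 J2 <3,0,1>
C:1↔2 J2 <3,0,2>
#3 <4,0,2>
PS:3↔0 J2 <4,0,3>
#4 <5,0,3>
C:4↔0 J2 <5,0,4>
#5 <6,0,4>
#6 <7,0,4>
#7 <8,0,4>
R:5↔7 J1 <8,1,4>
C:6↔0 J2 <8,1,5>
PS:7↔4 J2 <8,1,6>
#8 <9,1,6>
P:0↔5 J1 <9,2,6>
P:8↔2 J1 <9,3,6>
C:4↔2 J2 <9,3,7>
#9 <10,3,7>
P:9↔4 J1 <10,4,7>
3×9 − 2×4 − 1×7 = 12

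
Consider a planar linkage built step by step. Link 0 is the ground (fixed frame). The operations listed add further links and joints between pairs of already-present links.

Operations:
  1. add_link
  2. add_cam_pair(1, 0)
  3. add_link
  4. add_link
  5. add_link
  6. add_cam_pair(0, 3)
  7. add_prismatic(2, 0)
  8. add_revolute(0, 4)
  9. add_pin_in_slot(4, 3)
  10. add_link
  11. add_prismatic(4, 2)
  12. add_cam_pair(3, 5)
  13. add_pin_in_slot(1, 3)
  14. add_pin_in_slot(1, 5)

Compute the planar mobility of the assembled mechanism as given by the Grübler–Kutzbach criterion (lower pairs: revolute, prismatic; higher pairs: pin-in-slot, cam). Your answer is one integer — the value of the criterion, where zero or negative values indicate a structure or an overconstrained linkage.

ground; <1,0,0>
#1 <2,0,0>
C:1↔0 J2 <2,0,1>
#2 <3,0,1>
#3 <4,0,1>
#4 <5,0,1>
C:0↔3 J2 <5,0,2>
P:2↔0 J1 <5,1,2>
R:0↔4 J1 <5,2,2>
PS:4↔3 J2 <5,2,3>
#5 <6,2,3>
P:4↔2 J1 <6,3,3>
C:3↔5 J2 <6,3,4>
PS:1↔3 J2 <6,3,5>
PS:1↔5 J2 <6,3,6>
3×5 − 2×3 − 1×6 = 3

M = 3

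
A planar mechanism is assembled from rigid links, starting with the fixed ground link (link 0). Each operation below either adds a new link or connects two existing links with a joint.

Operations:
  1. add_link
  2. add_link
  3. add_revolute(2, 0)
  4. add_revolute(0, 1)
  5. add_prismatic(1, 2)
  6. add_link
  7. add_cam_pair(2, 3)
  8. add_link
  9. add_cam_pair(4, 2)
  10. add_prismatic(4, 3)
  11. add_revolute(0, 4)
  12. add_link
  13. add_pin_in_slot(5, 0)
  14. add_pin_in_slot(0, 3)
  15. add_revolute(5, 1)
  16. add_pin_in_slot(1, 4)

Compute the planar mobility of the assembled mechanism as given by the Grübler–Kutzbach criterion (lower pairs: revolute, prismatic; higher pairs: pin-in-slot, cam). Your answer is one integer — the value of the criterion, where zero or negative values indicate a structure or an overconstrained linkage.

[1;0;0] (link 0 is ground)
L+ [2;0;0]
L+ [3;0;0]
R(2,0)∈J1 [3;1;0]
R(0,1)∈J1 [3;2;0]
P(1,2)∈J1 [3;3;0]
L+ [4;3;0]
C(2,3)∈J2 [4;3;1]
L+ [5;3;1]
C(4,2)∈J2 [5;3;2]
P(4,3)∈J1 [5;4;2]
R(0,4)∈J1 [5;5;2]
L+ [6;5;2]
PS(5,0)∈J2 [6;5;3]
PS(0,3)∈J2 [6;5;4]
R(5,1)∈J1 [6;6;4]
PS(1,4)∈J2 [6;6;5]
mobility = 15 − 12 − 5 = -2

M = -2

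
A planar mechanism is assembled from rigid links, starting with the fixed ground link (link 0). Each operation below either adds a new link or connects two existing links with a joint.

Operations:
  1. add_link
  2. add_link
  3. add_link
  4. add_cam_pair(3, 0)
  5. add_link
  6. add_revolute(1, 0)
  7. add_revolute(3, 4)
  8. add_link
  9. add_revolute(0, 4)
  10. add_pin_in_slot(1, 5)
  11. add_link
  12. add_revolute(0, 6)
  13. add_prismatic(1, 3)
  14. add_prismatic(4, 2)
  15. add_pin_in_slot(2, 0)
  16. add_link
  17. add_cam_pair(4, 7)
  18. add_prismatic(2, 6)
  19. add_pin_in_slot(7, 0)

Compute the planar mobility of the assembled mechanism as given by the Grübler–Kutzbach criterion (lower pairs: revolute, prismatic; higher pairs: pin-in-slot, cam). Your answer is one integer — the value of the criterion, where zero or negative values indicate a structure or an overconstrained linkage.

(L,J1,J2)=(1,0,0); link0 fixed
link1: (2,0,0)
link2: (3,0,0)
link3: (4,0,0)
C 3-0 [J2]: (4,0,1)
link4: (5,0,1)
R 1-0 [J1]: (5,1,1)
R 3-4 [J1]: (5,2,1)
link5: (6,2,1)
R 0-4 [J1]: (6,3,1)
PS 1-5 [J2]: (6,3,2)
link6: (7,3,2)
R 0-6 [J1]: (7,4,2)
P 1-3 [J1]: (7,5,2)
P 4-2 [J1]: (7,6,2)
PS 2-0 [J2]: (7,6,3)
link7: (8,6,3)
C 4-7 [J2]: (8,6,4)
P 2-6 [J1]: (8,7,4)
PS 7-0 [J2]: (8,7,5)
Grübler: 3·7 − 2·7 − 5 = 2

M = 2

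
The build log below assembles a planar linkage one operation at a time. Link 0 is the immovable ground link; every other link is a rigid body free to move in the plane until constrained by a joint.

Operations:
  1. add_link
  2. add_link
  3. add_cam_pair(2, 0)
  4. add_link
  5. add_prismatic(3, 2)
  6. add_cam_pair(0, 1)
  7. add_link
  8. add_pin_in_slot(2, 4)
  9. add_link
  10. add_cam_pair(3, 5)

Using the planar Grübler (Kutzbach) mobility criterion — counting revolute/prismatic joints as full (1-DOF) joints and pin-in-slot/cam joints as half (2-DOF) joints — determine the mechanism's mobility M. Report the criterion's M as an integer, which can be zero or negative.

link 0 = ground. State L|J1|J2 = 1|0|0
+link1  2|0|0
+link2  3|0|0
C(2,0) f=2→J2  3|0|1
+link3  4|0|1
P(3,2) f=1→J1  4|1|1
C(0,1) f=2→J2  4|1|2
+link4  5|1|2
PS(2,4) f=2→J2  5|1|3
+link5  6|1|3
C(3,5) f=2→J2  6|1|4
M = 3(6−1)−2·1−4 = 15−2−4 = 9

M = 9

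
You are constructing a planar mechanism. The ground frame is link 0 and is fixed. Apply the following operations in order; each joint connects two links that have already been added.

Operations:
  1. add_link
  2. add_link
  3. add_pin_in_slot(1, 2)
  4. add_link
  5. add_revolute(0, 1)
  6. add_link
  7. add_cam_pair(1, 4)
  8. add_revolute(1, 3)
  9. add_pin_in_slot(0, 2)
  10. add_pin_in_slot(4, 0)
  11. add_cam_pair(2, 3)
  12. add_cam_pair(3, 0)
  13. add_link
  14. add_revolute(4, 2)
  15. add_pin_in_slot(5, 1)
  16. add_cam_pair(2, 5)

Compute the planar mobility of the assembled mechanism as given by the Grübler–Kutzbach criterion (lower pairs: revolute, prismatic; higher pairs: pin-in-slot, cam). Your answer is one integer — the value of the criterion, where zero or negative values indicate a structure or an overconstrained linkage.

ground; <1,0,0>
#1 <2,0,0>
#2 <3,0,0>
PS:1↔2 J2 <3,0,1>
#3 <4,0,1>
R:0↔1 J1 <4,1,1>
#4 <5,1,1>
C:1↔4 J2 <5,1,2>
R:1↔3 J1 <5,2,2>
PS:0↔2 J2 <5,2,3>
PS:4↔0 J2 <5,2,4>
C:2↔3 J2 <5,2,5>
C:3↔0 J2 <5,2,6>
#5 <6,2,6>
R:4↔2 J1 <6,3,6>
PS:5↔1 J2 <6,3,7>
C:2↔5 J2 <6,3,8>
3×5 − 2×3 − 1×8 = 1

M = 1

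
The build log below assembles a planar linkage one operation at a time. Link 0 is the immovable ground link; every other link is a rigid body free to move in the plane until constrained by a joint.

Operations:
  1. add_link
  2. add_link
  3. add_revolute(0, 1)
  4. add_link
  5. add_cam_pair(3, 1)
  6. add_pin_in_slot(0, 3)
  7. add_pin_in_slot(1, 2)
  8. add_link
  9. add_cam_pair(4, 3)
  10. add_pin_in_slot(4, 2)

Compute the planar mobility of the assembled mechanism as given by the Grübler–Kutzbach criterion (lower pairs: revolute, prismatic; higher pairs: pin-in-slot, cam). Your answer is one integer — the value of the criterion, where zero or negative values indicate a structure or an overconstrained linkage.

M = 5

(L,J1,J2)=(1,0,0); link0 fixed
link1: (2,0,0)
link2: (3,0,0)
R 0-1 [J1]: (3,1,0)
link3: (4,1,0)
C 3-1 [J2]: (4,1,1)
PS 0-3 [J2]: (4,1,2)
PS 1-2 [J2]: (4,1,3)
link4: (5,1,3)
C 4-3 [J2]: (5,1,4)
PS 4-2 [J2]: (5,1,5)
Grübler: 3·4 − 2·1 − 5 = 5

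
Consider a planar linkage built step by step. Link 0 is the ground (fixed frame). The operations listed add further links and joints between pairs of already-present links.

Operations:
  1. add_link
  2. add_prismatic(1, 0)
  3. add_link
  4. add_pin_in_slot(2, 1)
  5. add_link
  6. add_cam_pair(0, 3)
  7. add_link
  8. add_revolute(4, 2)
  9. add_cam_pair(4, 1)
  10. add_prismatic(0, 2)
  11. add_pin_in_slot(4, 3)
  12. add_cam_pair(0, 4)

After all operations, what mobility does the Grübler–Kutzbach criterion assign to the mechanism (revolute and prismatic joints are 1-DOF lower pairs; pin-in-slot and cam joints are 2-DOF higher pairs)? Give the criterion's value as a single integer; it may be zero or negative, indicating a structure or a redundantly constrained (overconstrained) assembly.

M = 1

(L,J1,J2)=(1,0,0); link0 fixed
link1: (2,0,0)
P 1-0 [J1]: (2,1,0)
link2: (3,1,0)
PS 2-1 [J2]: (3,1,1)
link3: (4,1,1)
C 0-3 [J2]: (4,1,2)
link4: (5,1,2)
R 4-2 [J1]: (5,2,2)
C 4-1 [J2]: (5,2,3)
P 0-2 [J1]: (5,3,3)
PS 4-3 [J2]: (5,3,4)
C 0-4 [J2]: (5,3,5)
Grübler: 3·4 − 2·3 − 5 = 1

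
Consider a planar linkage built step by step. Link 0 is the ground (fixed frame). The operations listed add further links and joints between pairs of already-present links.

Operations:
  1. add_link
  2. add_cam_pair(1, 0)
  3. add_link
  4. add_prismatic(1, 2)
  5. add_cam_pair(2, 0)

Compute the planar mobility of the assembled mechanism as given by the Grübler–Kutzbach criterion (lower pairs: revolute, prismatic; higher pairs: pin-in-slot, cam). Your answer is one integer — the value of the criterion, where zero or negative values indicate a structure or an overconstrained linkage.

L=1 J1=0 J2=0
add link → L=2 J1=0 J2=0
C@1,0 dof=2 J2 → L=2 J1=0 J2=1
add link → L=3 J1=0 J2=1
P@1,2 dof=1 J1 → L=3 J1=1 J2=1
C@2,0 dof=2 J2 → L=3 J1=1 J2=2
M=3(L−1)−2J1−J2=3·2−2·1−2=2

M = 2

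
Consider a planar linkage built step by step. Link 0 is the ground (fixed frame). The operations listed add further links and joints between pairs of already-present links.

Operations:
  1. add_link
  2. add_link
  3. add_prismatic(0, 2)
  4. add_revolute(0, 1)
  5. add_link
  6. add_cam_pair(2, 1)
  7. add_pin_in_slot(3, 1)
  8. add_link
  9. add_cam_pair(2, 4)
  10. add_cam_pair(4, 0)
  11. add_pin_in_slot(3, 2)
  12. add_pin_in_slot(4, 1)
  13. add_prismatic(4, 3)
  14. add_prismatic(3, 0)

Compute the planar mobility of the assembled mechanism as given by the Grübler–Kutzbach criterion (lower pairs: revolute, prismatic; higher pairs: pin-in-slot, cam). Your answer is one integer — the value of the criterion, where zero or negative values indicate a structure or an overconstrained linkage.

ground; <1,0,0>
#1 <2,0,0>
#2 <3,0,0>
P:0↔2 J1 <3,1,0>
R:0↔1 J1 <3,2,0>
#3 <4,2,0>
C:2↔1 J2 <4,2,1>
PS:3↔1 J2 <4,2,2>
#4 <5,2,2>
C:2↔4 J2 <5,2,3>
C:4↔0 J2 <5,2,4>
PS:3↔2 J2 <5,2,5>
PS:4↔1 J2 <5,2,6>
P:4↔3 J1 <5,3,6>
P:3↔0 J1 <5,4,6>
3×4 − 2×4 − 1×6 = -2

M = -2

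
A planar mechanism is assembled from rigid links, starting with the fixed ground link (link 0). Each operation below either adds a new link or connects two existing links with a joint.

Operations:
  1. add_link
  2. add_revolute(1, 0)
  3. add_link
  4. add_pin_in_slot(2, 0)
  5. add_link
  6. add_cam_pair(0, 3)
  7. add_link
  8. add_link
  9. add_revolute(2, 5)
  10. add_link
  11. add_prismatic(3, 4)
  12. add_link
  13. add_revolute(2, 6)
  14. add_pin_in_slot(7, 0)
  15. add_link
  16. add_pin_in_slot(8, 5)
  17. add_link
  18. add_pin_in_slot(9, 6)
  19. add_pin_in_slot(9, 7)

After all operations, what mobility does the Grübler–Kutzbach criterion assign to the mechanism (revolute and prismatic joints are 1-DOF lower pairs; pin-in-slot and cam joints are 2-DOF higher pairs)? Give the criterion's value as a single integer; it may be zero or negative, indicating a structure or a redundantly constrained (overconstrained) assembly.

link 0 = ground. State L|J1|J2 = 1|0|0
+link1  2|0|0
R(1,0) f=1→J1  2|1|0
+link2  3|1|0
PS(2,0) f=2→J2  3|1|1
+link3  4|1|1
C(0,3) f=2→J2  4|1|2
+link4  5|1|2
+link5  6|1|2
R(2,5) f=1→J1  6|2|2
+link6  7|2|2
P(3,4) f=1→J1  7|3|2
+link7  8|3|2
R(2,6) f=1→J1  8|4|2
PS(7,0) f=2→J2  8|4|3
+link8  9|4|3
PS(8,5) f=2→J2  9|4|4
+link9  10|4|4
PS(9,6) f=2→J2  10|4|5
PS(9,7) f=2→J2  10|4|6
M = 3(10−1)−2·4−6 = 27−8−6 = 13

M = 13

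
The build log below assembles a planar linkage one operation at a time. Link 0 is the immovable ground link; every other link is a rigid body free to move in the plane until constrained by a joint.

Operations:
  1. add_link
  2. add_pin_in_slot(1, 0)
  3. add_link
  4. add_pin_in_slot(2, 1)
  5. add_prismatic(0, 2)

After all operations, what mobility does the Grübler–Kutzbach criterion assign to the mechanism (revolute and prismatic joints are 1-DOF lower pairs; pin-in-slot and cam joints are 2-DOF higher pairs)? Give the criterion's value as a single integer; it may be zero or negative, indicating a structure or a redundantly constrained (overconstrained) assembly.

link 0 = ground. State L|J1|J2 = 1|0|0
+link1  2|0|0
PS(1,0) f=2→J2  2|0|1
+link2  3|0|1
PS(2,1) f=2→J2  3|0|2
P(0,2) f=1→J1  3|1|2
M = 3(3−1)−2·1−2 = 6−2−2 = 2

M = 2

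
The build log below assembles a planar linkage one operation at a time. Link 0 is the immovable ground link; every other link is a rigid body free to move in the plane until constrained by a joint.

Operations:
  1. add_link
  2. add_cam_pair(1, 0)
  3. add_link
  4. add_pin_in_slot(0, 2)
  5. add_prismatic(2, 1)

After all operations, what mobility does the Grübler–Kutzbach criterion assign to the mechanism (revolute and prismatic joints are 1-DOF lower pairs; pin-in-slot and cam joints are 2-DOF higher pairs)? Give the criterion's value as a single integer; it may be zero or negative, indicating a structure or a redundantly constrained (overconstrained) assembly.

L=1 J1=0 J2=0
add link → L=2 J1=0 J2=0
C@1,0 dof=2 J2 → L=2 J1=0 J2=1
add link → L=3 J1=0 J2=1
PS@0,2 dof=2 J2 → L=3 J1=0 J2=2
P@2,1 dof=1 J1 → L=3 J1=1 J2=2
M=3(L−1)−2J1−J2=3·2−2·1−2=2

M = 2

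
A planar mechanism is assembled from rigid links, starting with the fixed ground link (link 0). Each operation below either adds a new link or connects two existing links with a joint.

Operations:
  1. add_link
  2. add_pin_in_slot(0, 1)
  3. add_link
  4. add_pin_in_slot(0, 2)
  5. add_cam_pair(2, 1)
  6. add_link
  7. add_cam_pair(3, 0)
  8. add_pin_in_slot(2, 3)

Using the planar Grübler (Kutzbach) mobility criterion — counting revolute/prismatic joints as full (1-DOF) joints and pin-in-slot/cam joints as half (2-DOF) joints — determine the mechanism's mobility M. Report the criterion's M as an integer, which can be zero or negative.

ground; <1,0,0>
#1 <2,0,0>
PS:0↔1 J2 <2,0,1>
#2 <3,0,1>
PS:0↔2 J2 <3,0,2>
C:2↔1 J2 <3,0,3>
#3 <4,0,3>
C:3↔0 J2 <4,0,4>
PS:2↔3 J2 <4,0,5>
3×3 − 2×0 − 1×5 = 4

M = 4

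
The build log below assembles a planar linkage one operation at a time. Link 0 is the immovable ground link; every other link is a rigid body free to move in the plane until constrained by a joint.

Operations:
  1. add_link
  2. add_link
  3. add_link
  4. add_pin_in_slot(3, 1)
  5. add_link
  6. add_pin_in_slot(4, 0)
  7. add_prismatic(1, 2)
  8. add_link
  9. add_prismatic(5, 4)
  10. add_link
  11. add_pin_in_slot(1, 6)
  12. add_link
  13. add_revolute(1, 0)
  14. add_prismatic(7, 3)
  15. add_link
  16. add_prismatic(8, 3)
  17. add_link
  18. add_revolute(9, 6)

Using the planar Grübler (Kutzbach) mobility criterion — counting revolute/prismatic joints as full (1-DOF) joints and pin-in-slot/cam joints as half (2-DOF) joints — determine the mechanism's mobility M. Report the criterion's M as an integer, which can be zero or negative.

M = 12

ground; <1,0,0>
#1 <2,0,0>
#2 <3,0,0>
#3 <4,0,0>
PS:3↔1 J2 <4,0,1>
#4 <5,0,1>
PS:4↔0 J2 <5,0,2>
P:1↔2 J1 <5,1,2>
#5 <6,1,2>
P:5↔4 J1 <6,2,2>
#6 <7,2,2>
PS:1↔6 J2 <7,2,3>
#7 <8,2,3>
R:1↔0 J1 <8,3,3>
P:7↔3 J1 <8,4,3>
#8 <9,4,3>
P:8↔3 J1 <9,5,3>
#9 <10,5,3>
R:9↔6 J1 <10,6,3>
3×9 − 2×6 − 1×3 = 12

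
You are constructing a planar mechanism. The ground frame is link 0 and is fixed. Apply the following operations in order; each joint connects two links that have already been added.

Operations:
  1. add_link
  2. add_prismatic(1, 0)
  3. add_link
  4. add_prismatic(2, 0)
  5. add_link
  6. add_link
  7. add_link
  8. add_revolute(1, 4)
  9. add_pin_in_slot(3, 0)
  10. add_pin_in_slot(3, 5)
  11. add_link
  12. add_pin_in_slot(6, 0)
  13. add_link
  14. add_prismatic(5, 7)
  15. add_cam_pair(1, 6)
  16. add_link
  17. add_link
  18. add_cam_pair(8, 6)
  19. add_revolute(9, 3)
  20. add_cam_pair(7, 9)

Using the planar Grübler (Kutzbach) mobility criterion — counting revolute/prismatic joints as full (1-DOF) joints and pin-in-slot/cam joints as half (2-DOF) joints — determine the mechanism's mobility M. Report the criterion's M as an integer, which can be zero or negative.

M = 11

L=1 J1=0 J2=0
add link → L=2 J1=0 J2=0
P@1,0 dof=1 J1 → L=2 J1=1 J2=0
add link → L=3 J1=1 J2=0
P@2,0 dof=1 J1 → L=3 J1=2 J2=0
add link → L=4 J1=2 J2=0
add link → L=5 J1=2 J2=0
add link → L=6 J1=2 J2=0
R@1,4 dof=1 J1 → L=6 J1=3 J2=0
PS@3,0 dof=2 J2 → L=6 J1=3 J2=1
PS@3,5 dof=2 J2 → L=6 J1=3 J2=2
add link → L=7 J1=3 J2=2
PS@6,0 dof=2 J2 → L=7 J1=3 J2=3
add link → L=8 J1=3 J2=3
P@5,7 dof=1 J1 → L=8 J1=4 J2=3
C@1,6 dof=2 J2 → L=8 J1=4 J2=4
add link → L=9 J1=4 J2=4
add link → L=10 J1=4 J2=4
C@8,6 dof=2 J2 → L=10 J1=4 J2=5
R@9,3 dof=1 J1 → L=10 J1=5 J2=5
C@7,9 dof=2 J2 → L=10 J1=5 J2=6
M=3(L−1)−2J1−J2=3·9−2·5−6=11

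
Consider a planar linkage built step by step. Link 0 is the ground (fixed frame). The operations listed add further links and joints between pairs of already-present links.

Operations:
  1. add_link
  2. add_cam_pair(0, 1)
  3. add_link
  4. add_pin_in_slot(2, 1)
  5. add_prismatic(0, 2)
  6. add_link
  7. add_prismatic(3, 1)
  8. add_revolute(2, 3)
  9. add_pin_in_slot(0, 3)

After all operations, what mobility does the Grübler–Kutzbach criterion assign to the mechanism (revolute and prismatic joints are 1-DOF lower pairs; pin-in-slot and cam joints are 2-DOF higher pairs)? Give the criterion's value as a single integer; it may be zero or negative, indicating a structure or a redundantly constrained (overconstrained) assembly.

M = 0

ground; <1,0,0>
#1 <2,0,0>
C:0↔1 J2 <2,0,1>
#2 <3,0,1>
PS:2↔1 J2 <3,0,2>
P:0↔2 J1 <3,1,2>
#3 <4,1,2>
P:3↔1 J1 <4,2,2>
R:2↔3 J1 <4,3,2>
PS:0↔3 J2 <4,3,3>
3×3 − 2×3 − 1×3 = 0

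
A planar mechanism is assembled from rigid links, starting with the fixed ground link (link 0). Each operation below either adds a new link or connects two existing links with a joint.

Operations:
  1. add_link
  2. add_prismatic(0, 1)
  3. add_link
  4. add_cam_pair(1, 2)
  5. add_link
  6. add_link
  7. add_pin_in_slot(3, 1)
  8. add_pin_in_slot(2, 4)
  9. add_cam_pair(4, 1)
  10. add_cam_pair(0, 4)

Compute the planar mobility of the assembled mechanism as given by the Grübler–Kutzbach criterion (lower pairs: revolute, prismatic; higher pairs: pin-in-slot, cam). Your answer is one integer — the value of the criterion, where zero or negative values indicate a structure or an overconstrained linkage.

link 0 = ground. State L|J1|J2 = 1|0|0
+link1  2|0|0
P(0,1) f=1→J1  2|1|0
+link2  3|1|0
C(1,2) f=2→J2  3|1|1
+link3  4|1|1
+link4  5|1|1
PS(3,1) f=2→J2  5|1|2
PS(2,4) f=2→J2  5|1|3
C(4,1) f=2→J2  5|1|4
C(0,4) f=2→J2  5|1|5
M = 3(5−1)−2·1−5 = 12−2−5 = 5

M = 5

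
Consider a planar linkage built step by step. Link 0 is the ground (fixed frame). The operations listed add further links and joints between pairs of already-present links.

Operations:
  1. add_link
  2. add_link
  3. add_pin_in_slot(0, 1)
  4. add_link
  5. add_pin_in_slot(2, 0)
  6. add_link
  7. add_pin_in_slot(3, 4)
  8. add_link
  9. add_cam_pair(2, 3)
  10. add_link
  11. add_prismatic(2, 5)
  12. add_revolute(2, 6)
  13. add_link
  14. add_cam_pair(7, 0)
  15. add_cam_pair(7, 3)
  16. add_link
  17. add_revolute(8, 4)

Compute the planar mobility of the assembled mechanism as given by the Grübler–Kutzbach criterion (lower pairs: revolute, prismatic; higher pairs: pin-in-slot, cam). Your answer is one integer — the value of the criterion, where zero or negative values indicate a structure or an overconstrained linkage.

link 0 = ground. State L|J1|J2 = 1|0|0
+link1  2|0|0
+link2  3|0|0
PS(0,1) f=2→J2  3|0|1
+link3  4|0|1
PS(2,0) f=2→J2  4|0|2
+link4  5|0|2
PS(3,4) f=2→J2  5|0|3
+link5  6|0|3
C(2,3) f=2→J2  6|0|4
+link6  7|0|4
P(2,5) f=1→J1  7|1|4
R(2,6) f=1→J1  7|2|4
+link7  8|2|4
C(7,0) f=2→J2  8|2|5
C(7,3) f=2→J2  8|2|6
+link8  9|2|6
R(8,4) f=1→J1  9|3|6
M = 3(9−1)−2·3−6 = 24−6−6 = 12

M = 12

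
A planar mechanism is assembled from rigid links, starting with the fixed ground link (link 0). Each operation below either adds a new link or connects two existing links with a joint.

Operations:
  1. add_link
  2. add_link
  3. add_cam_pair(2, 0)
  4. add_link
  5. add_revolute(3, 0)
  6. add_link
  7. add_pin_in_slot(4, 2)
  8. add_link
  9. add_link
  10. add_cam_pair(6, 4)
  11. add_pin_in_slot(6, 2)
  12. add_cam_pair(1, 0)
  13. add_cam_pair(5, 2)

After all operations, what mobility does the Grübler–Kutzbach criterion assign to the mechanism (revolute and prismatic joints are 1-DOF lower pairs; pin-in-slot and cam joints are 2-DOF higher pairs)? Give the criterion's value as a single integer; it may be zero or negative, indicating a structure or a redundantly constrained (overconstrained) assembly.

M = 10

L=1 J1=0 J2=0
add link → L=2 J1=0 J2=0
add link → L=3 J1=0 J2=0
C@2,0 dof=2 J2 → L=3 J1=0 J2=1
add link → L=4 J1=0 J2=1
R@3,0 dof=1 J1 → L=4 J1=1 J2=1
add link → L=5 J1=1 J2=1
PS@4,2 dof=2 J2 → L=5 J1=1 J2=2
add link → L=6 J1=1 J2=2
add link → L=7 J1=1 J2=2
C@6,4 dof=2 J2 → L=7 J1=1 J2=3
PS@6,2 dof=2 J2 → L=7 J1=1 J2=4
C@1,0 dof=2 J2 → L=7 J1=1 J2=5
C@5,2 dof=2 J2 → L=7 J1=1 J2=6
M=3(L−1)−2J1−J2=3·6−2·1−6=10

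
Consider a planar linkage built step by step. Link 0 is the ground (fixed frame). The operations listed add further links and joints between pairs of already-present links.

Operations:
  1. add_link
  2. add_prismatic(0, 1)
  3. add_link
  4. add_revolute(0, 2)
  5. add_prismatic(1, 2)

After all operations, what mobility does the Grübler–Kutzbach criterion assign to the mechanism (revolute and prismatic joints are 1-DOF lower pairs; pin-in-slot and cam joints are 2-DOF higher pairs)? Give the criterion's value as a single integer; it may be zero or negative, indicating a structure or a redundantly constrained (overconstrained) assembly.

M = 0

ground; <1,0,0>
#1 <2,0,0>
P:0↔1 J1 <2,1,0>
#2 <3,1,0>
R:0↔2 J1 <3,2,0>
P:1↔2 J1 <3,3,0>
3×2 − 2×3 − 1×0 = 0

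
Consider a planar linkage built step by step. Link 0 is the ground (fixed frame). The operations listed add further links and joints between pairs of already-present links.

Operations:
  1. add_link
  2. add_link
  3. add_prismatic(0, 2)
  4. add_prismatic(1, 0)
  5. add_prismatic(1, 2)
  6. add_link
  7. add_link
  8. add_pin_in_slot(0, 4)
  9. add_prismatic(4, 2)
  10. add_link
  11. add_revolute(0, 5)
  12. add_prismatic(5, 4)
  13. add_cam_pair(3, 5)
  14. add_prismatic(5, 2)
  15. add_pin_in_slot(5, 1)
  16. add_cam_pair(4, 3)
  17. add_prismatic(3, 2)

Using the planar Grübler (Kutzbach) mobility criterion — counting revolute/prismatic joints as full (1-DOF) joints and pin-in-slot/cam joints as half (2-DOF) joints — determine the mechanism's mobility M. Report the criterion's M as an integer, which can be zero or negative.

M = -5

L=1 J1=0 J2=0
add link → L=2 J1=0 J2=0
add link → L=3 J1=0 J2=0
P@0,2 dof=1 J1 → L=3 J1=1 J2=0
P@1,0 dof=1 J1 → L=3 J1=2 J2=0
P@1,2 dof=1 J1 → L=3 J1=3 J2=0
add link → L=4 J1=3 J2=0
add link → L=5 J1=3 J2=0
PS@0,4 dof=2 J2 → L=5 J1=3 J2=1
P@4,2 dof=1 J1 → L=5 J1=4 J2=1
add link → L=6 J1=4 J2=1
R@0,5 dof=1 J1 → L=6 J1=5 J2=1
P@5,4 dof=1 J1 → L=6 J1=6 J2=1
C@3,5 dof=2 J2 → L=6 J1=6 J2=2
P@5,2 dof=1 J1 → L=6 J1=7 J2=2
PS@5,1 dof=2 J2 → L=6 J1=7 J2=3
C@4,3 dof=2 J2 → L=6 J1=7 J2=4
P@3,2 dof=1 J1 → L=6 J1=8 J2=4
M=3(L−1)−2J1−J2=3·5−2·8−4=-5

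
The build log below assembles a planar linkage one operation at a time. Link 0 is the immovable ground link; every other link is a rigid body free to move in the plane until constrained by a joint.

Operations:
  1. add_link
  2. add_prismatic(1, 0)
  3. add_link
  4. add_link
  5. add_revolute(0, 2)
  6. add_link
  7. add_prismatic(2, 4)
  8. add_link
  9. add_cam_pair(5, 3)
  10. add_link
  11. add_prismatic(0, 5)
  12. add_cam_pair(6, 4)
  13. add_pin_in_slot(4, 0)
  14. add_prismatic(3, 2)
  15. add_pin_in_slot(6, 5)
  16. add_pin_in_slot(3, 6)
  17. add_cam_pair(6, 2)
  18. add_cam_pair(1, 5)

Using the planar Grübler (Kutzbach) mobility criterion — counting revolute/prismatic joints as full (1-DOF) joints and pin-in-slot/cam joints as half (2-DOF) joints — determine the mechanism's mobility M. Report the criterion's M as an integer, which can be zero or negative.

M = 1

ground; <1,0,0>
#1 <2,0,0>
P:1↔0 J1 <2,1,0>
#2 <3,1,0>
#3 <4,1,0>
R:0↔2 J1 <4,2,0>
#4 <5,2,0>
P:2↔4 J1 <5,3,0>
#5 <6,3,0>
C:5↔3 J2 <6,3,1>
#6 <7,3,1>
P:0↔5 J1 <7,4,1>
C:6↔4 J2 <7,4,2>
PS:4↔0 J2 <7,4,3>
P:3↔2 J1 <7,5,3>
PS:6↔5 J2 <7,5,4>
PS:3↔6 J2 <7,5,5>
C:6↔2 J2 <7,5,6>
C:1↔5 J2 <7,5,7>
3×6 − 2×5 − 1×7 = 1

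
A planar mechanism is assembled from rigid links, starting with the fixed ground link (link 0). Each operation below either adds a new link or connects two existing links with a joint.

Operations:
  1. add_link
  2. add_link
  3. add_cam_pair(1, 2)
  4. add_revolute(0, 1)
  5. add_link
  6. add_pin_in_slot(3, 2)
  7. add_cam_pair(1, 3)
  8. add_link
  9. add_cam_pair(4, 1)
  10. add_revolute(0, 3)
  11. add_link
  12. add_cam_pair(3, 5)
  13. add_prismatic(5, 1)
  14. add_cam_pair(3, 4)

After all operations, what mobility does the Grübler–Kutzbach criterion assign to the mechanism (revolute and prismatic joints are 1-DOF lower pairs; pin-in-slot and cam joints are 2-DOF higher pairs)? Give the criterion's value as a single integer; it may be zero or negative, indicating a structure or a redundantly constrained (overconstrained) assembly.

[1;0;0] (link 0 is ground)
L+ [2;0;0]
L+ [3;0;0]
C(1,2)∈J2 [3;0;1]
R(0,1)∈J1 [3;1;1]
L+ [4;1;1]
PS(3,2)∈J2 [4;1;2]
C(1,3)∈J2 [4;1;3]
L+ [5;1;3]
C(4,1)∈J2 [5;1;4]
R(0,3)∈J1 [5;2;4]
L+ [6;2;4]
C(3,5)∈J2 [6;2;5]
P(5,1)∈J1 [6;3;5]
C(3,4)∈J2 [6;3;6]
mobility = 15 − 6 − 6 = 3

M = 3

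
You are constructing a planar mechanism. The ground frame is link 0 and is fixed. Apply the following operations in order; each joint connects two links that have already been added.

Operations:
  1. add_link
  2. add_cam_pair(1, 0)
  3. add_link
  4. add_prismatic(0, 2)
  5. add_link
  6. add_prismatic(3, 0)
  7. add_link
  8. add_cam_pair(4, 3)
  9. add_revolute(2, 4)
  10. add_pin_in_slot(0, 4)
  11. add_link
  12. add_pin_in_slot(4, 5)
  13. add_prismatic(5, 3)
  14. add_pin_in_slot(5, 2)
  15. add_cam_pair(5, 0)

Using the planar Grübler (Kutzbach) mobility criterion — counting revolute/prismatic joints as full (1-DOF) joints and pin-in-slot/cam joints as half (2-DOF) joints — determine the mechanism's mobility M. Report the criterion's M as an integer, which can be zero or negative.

M = 1

(L,J1,J2)=(1,0,0); link0 fixed
link1: (2,0,0)
C 1-0 [J2]: (2,0,1)
link2: (3,0,1)
P 0-2 [J1]: (3,1,1)
link3: (4,1,1)
P 3-0 [J1]: (4,2,1)
link4: (5,2,1)
C 4-3 [J2]: (5,2,2)
R 2-4 [J1]: (5,3,2)
PS 0-4 [J2]: (5,3,3)
link5: (6,3,3)
PS 4-5 [J2]: (6,3,4)
P 5-3 [J1]: (6,4,4)
PS 5-2 [J2]: (6,4,5)
C 5-0 [J2]: (6,4,6)
Grübler: 3·5 − 2·4 − 6 = 1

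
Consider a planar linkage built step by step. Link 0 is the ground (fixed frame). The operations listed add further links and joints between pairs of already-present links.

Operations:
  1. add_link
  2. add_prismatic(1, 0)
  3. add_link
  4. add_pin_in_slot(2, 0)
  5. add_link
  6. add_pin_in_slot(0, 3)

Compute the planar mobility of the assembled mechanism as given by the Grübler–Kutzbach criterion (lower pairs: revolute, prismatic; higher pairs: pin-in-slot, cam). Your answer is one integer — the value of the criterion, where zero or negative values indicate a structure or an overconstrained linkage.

M = 5

link 0 = ground. State L|J1|J2 = 1|0|0
+link1  2|0|0
P(1,0) f=1→J1  2|1|0
+link2  3|1|0
PS(2,0) f=2→J2  3|1|1
+link3  4|1|1
PS(0,3) f=2→J2  4|1|2
M = 3(4−1)−2·1−2 = 9−2−2 = 5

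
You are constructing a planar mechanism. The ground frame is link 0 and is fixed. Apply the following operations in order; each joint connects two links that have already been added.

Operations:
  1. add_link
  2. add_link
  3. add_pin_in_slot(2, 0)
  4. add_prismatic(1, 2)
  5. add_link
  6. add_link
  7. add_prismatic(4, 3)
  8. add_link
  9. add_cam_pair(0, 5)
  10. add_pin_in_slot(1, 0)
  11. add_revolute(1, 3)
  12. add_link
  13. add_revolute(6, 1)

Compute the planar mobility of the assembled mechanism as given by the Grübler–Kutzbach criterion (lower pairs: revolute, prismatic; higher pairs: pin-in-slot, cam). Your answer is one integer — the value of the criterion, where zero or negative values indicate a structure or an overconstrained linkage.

(L,J1,J2)=(1,0,0); link0 fixed
link1: (2,0,0)
link2: (3,0,0)
PS 2-0 [J2]: (3,0,1)
P 1-2 [J1]: (3,1,1)
link3: (4,1,1)
link4: (5,1,1)
P 4-3 [J1]: (5,2,1)
link5: (6,2,1)
C 0-5 [J2]: (6,2,2)
PS 1-0 [J2]: (6,2,3)
R 1-3 [J1]: (6,3,3)
link6: (7,3,3)
R 6-1 [J1]: (7,4,3)
Grübler: 3·6 − 2·4 − 3 = 7

M = 7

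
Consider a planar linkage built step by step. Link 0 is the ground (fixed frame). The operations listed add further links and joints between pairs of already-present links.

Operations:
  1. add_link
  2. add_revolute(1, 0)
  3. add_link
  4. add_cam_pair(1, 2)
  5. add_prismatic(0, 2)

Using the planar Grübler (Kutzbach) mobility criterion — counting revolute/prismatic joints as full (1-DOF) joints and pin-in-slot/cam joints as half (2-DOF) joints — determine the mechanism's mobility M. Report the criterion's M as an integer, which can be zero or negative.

M = 1

(L,J1,J2)=(1,0,0); link0 fixed
link1: (2,0,0)
R 1-0 [J1]: (2,1,0)
link2: (3,1,0)
C 1-2 [J2]: (3,1,1)
P 0-2 [J1]: (3,2,1)
Grübler: 3·2 − 2·2 − 1 = 1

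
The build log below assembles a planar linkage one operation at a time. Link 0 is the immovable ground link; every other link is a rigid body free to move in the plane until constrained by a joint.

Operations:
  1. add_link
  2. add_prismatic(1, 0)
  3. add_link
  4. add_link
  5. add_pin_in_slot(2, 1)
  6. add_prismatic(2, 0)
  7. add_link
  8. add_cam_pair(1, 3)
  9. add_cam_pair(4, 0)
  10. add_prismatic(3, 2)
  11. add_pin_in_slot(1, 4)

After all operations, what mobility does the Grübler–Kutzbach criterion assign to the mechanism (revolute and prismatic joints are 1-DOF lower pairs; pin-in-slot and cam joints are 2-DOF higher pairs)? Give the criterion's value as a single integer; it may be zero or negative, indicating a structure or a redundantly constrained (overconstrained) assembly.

link 0 = ground. State L|J1|J2 = 1|0|0
+link1  2|0|0
P(1,0) f=1→J1  2|1|0
+link2  3|1|0
+link3  4|1|0
PS(2,1) f=2→J2  4|1|1
P(2,0) f=1→J1  4|2|1
+link4  5|2|1
C(1,3) f=2→J2  5|2|2
C(4,0) f=2→J2  5|2|3
P(3,2) f=1→J1  5|3|3
PS(1,4) f=2→J2  5|3|4
M = 3(5−1)−2·3−4 = 12−6−4 = 2

M = 2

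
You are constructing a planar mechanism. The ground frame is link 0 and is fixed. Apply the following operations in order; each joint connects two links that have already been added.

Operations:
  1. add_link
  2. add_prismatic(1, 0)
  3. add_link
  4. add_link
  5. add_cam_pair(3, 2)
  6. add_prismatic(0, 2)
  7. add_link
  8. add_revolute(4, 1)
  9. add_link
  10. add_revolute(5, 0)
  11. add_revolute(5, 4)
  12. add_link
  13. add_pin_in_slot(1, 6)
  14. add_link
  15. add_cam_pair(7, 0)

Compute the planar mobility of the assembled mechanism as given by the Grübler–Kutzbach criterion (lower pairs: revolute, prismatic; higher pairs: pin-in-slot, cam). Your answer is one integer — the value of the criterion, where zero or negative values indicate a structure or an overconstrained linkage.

[1;0;0] (link 0 is ground)
L+ [2;0;0]
P(1,0)∈J1 [2;1;0]
L+ [3;1;0]
L+ [4;1;0]
C(3,2)∈J2 [4;1;1]
P(0,2)∈J1 [4;2;1]
L+ [5;2;1]
R(4,1)∈J1 [5;3;1]
L+ [6;3;1]
R(5,0)∈J1 [6;4;1]
R(5,4)∈J1 [6;5;1]
L+ [7;5;1]
PS(1,6)∈J2 [7;5;2]
L+ [8;5;2]
C(7,0)∈J2 [8;5;3]
mobility = 21 − 10 − 3 = 8

M = 8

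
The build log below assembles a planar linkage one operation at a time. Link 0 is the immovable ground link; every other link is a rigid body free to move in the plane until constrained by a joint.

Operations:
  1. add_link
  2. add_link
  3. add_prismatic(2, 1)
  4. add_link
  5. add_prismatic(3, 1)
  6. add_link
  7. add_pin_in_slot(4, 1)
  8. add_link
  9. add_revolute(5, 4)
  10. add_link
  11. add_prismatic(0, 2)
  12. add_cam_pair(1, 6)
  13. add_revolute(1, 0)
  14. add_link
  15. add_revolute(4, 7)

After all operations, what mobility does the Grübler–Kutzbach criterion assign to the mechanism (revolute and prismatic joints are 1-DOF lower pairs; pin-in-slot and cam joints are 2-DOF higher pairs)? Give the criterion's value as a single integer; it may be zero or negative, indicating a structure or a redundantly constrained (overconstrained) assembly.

link 0 = ground. State L|J1|J2 = 1|0|0
+link1  2|0|0
+link2  3|0|0
P(2,1) f=1→J1  3|1|0
+link3  4|1|0
P(3,1) f=1→J1  4|2|0
+link4  5|2|0
PS(4,1) f=2→J2  5|2|1
+link5  6|2|1
R(5,4) f=1→J1  6|3|1
+link6  7|3|1
P(0,2) f=1→J1  7|4|1
C(1,6) f=2→J2  7|4|2
R(1,0) f=1→J1  7|5|2
+link7  8|5|2
R(4,7) f=1→J1  8|6|2
M = 3(8−1)−2·6−2 = 21−12−2 = 7

M = 7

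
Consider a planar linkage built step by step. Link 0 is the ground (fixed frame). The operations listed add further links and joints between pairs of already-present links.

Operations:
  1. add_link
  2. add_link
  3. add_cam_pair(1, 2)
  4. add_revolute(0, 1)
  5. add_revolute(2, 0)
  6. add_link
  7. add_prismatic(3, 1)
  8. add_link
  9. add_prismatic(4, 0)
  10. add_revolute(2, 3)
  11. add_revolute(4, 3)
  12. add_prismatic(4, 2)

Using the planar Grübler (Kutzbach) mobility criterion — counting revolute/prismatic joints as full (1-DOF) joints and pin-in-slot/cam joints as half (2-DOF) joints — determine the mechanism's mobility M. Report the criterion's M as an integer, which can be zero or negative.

[1;0;0] (link 0 is ground)
L+ [2;0;0]
L+ [3;0;0]
C(1,2)∈J2 [3;0;1]
R(0,1)∈J1 [3;1;1]
R(2,0)∈J1 [3;2;1]
L+ [4;2;1]
P(3,1)∈J1 [4;3;1]
L+ [5;3;1]
P(4,0)∈J1 [5;4;1]
R(2,3)∈J1 [5;5;1]
R(4,3)∈J1 [5;6;1]
P(4,2)∈J1 [5;7;1]
mobility = 12 − 14 − 1 = -3

M = -3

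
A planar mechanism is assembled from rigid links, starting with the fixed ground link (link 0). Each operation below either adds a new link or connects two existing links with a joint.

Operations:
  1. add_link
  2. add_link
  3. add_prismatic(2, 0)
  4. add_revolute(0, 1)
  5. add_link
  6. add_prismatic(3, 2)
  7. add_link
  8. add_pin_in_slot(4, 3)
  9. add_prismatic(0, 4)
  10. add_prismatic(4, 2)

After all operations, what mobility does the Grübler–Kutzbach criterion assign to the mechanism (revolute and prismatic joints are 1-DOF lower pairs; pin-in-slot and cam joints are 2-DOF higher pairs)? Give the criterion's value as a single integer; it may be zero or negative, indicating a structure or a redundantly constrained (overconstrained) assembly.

(L,J1,J2)=(1,0,0); link0 fixed
link1: (2,0,0)
link2: (3,0,0)
P 2-0 [J1]: (3,1,0)
R 0-1 [J1]: (3,2,0)
link3: (4,2,0)
P 3-2 [J1]: (4,3,0)
link4: (5,3,0)
PS 4-3 [J2]: (5,3,1)
P 0-4 [J1]: (5,4,1)
P 4-2 [J1]: (5,5,1)
Grübler: 3·4 − 2·5 − 1 = 1

M = 1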